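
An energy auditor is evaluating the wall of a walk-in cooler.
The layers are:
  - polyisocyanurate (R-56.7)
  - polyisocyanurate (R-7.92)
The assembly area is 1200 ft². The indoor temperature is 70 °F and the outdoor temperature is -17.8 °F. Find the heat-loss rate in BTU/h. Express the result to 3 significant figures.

R_total = 56.7 + 7.92 = 64.62 ft²·°F·h/BTU
Q = A·ΔT/R = 1200 × (70 − (-17.8)) / 64.62 = 1630 BTU/h

1630 BTU/h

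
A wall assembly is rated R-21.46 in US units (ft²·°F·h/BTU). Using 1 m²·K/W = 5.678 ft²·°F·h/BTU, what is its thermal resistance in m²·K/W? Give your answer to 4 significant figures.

R_SI = 21.46/5.678 = 3.7795

3.779 m²·K/W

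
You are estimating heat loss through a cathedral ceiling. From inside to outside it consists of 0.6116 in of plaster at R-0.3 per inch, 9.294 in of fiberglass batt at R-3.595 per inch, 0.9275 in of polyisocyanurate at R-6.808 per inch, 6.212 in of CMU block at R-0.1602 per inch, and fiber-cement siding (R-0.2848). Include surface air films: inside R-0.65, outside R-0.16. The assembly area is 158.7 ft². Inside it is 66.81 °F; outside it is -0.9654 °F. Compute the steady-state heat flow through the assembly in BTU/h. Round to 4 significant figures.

256.1 BTU/h

0.6116 × 0.3 = 0.18348
9.294 × 3.595 = 33.412
0.9275 × 6.808 = 6.3144
6.212 × 0.1602 = 0.99516
R_total = 0.65 + 0.18348 + 33.412 + 6.3144 + 0.99516 + 0.2848 + 0.16 = 42 ft²·°F·h/BTU
Q = A·ΔT/R = 158.7 × (66.81 − (-0.9654)) / 42 = 256.1 BTU/h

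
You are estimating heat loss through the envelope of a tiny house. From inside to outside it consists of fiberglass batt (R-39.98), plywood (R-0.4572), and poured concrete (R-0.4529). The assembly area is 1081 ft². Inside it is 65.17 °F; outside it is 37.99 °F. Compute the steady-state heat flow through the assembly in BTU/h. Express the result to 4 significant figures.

718.5 BTU/h

R_total = 39.98 + 0.4572 + 0.4529 = 40.89 ft²·°F·h/BTU
Q = A·ΔT/R = 1081 × (65.17 − 37.99) / 40.89 = 718.55 BTU/h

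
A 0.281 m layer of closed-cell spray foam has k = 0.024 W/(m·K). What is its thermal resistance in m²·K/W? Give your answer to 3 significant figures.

R = L/k = 0.281/0.024 = 11.71 m²·K/W

11.7 m²·K/W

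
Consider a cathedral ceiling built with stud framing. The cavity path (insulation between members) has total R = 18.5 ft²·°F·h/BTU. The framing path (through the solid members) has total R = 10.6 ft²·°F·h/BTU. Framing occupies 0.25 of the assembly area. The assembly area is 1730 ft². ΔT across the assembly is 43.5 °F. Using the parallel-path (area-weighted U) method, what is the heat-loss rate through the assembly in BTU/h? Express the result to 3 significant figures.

4830 BTU/h

U_eff = 0.75/18.5 + 0.25/10.6 = 0.04054 + 0.02358 = 0.06413
R_eff = 1/U_eff = 15.59 ft²·°F·h/BTU
Q = 1730 × 43.5 / 15.59 = 4826 BTU/h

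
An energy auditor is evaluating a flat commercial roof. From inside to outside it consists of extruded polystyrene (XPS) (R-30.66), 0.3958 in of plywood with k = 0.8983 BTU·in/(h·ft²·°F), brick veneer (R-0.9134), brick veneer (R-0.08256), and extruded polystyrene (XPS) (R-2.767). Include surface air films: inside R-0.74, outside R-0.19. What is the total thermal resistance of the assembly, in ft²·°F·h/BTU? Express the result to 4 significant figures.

35.79 ft²·°F·h/BTU

0.3958/0.8983 = 0.44061
R_total = 0.74 + 30.66 + 0.44061 + 0.9134 + 0.08256 + 2.767 + 0.19 = 35.794 ft²·°F·h/BTU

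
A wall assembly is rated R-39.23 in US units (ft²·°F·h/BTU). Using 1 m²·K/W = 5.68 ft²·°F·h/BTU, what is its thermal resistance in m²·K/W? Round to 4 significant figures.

6.907 m²·K/W

R_SI = 39.23/5.68 = 6.9067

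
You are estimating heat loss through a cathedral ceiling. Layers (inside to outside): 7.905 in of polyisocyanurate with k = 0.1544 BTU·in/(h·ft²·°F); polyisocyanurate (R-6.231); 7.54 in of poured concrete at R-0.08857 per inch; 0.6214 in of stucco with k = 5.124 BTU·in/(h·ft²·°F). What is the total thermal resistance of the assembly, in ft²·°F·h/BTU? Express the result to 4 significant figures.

58.22 ft²·°F·h/BTU

7.905/0.1544 = 51.198
7.54 × 0.08857 = 0.66782
0.6214/5.124 = 0.12127
R_total = 51.198 + 6.231 + 0.66782 + 0.12127 = 58.218 ft²·°F·h/BTU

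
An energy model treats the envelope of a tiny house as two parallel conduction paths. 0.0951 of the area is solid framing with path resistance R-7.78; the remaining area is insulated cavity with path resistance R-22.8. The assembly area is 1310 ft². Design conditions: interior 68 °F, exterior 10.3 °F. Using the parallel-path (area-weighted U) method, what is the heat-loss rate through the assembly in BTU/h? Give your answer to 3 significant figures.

U_eff = 0.9049/22.8 + 0.0951/7.78 = 0.03969 + 0.01222 = 0.05191
R_eff = 1/U_eff = 19.26 ft²·°F·h/BTU
Q = 1310 × (68 − 10.3) / 19.26 = 3924 BTU/h

3920 BTU/h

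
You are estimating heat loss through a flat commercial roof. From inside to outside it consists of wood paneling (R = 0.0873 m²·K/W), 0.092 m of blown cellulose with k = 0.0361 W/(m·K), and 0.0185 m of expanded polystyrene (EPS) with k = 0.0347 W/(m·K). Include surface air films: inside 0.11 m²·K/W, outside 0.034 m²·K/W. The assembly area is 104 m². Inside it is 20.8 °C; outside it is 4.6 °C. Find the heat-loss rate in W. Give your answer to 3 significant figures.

509 W

0.092/0.0361 = 2.548
0.0185/0.0347 = 0.5331
R_total = 0.11 + 0.0873 + 2.548 + 0.5331 + 0.034 = 3.313 m²·K/W
Q = A·ΔT/R = 104 × (20.8 − 4.6) / 3.313 = 508.6 W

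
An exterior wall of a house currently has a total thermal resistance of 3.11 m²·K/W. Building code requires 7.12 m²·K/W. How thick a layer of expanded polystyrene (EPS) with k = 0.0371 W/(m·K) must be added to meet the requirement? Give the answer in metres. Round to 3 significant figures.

ΔR = 7.12 − 3.11 = 4.01 m²·K/W
L = ΔR × k = 4.01 × 0.0371 = 0.1488 m

0.149 m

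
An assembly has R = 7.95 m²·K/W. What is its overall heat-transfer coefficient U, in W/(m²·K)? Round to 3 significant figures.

0.126 W/(m²·K)

U = 1/R = 1/7.95 = 0.1258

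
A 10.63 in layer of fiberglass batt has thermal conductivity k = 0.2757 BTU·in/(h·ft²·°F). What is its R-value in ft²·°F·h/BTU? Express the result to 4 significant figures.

R = L/k = 10.63/0.2757 = 38.556 ft²·°F·h/BTU

38.56 ft²·°F·h/BTU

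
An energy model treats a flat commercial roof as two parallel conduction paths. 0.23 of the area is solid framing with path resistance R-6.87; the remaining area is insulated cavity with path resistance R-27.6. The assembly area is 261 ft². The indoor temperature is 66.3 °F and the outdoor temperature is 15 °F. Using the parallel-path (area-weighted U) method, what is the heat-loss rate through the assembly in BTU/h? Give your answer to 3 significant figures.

U_eff = 0.77/27.6 + 0.23/6.87 = 0.0279 + 0.03348 = 0.06138
R_eff = 1/U_eff = 16.29 ft²·°F·h/BTU
Q = 261 × (66.3 − 15) / 16.29 = 821.8 BTU/h

822 BTU/h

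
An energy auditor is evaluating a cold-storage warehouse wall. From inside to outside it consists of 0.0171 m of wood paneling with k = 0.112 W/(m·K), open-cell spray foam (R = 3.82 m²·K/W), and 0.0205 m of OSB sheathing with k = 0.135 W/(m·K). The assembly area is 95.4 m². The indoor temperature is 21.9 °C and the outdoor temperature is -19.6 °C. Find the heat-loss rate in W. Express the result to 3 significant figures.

0.0171/0.112 = 0.1527
0.0205/0.135 = 0.1519
R_total = 0.1527 + 3.82 + 0.1519 = 4.125 m²·K/W
Q = A·ΔT/R = 95.4 × (21.9 − (-19.6)) / 4.125 = 959.9 W

960 W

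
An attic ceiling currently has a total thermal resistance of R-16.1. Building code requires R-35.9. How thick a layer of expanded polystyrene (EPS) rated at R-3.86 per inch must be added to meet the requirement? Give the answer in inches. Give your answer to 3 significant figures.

ΔR = 35.9 − 16.1 = 19.8 ft²·°F·h/BTU
L = ΔR / (R/in) = 19.8/3.86 = 5.13 in

5.13 in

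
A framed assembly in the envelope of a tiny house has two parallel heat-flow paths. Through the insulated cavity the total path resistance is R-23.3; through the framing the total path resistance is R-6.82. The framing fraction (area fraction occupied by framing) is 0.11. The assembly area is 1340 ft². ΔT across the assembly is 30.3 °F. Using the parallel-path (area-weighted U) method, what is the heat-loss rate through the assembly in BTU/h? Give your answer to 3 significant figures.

U_eff = 0.89/23.3 + 0.11/6.82 = 0.0382 + 0.01613 = 0.05433
R_eff = 1/U_eff = 18.41 ft²·°F·h/BTU
Q = 1340 × 30.3 / 18.41 = 2206 BTU/h

2210 BTU/h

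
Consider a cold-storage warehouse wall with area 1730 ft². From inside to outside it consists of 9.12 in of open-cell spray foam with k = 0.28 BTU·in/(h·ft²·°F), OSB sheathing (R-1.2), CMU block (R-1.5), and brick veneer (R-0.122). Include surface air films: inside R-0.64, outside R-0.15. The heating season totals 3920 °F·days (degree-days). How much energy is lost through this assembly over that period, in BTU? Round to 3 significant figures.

4500000 BTU

9.12/0.28 = 32.57
R_total = 0.64 + 32.57 + 1.2 + 1.5 + 0.122 + 0.15 = 36.18 ft²·°F·h/BTU
E = A × HDD × 24 / R = 1730 × 3920 × 24 / 36.18 = 4498000 BTU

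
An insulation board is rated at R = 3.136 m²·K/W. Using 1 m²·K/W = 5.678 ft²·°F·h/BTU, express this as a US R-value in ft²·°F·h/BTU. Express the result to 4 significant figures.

17.81 ft²·°F·h/BTU

R_US = 3.136 × 5.678 = 17.806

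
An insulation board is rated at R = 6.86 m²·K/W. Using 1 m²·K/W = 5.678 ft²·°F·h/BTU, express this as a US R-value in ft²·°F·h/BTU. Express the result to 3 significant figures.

R_US = 6.86 × 5.678 = 38.95

39.0 ft²·°F·h/BTU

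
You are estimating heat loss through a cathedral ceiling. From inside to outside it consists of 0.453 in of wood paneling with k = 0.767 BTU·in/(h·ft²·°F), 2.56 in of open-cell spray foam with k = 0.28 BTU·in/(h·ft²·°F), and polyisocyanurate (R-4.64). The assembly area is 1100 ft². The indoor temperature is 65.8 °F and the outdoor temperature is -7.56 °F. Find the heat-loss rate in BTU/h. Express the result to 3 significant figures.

5610 BTU/h

0.453/0.767 = 0.5906
2.56/0.28 = 9.143
R_total = 0.5906 + 9.143 + 4.64 = 14.37 ft²·°F·h/BTU
Q = A·ΔT/R = 1100 × (65.8 − (-7.56)) / 14.37 = 5614 BTU/h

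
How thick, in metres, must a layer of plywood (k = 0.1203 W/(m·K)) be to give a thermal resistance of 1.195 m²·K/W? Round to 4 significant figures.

L = R·k = 1.195 × 0.1203 = 0.14376 m

0.1438 m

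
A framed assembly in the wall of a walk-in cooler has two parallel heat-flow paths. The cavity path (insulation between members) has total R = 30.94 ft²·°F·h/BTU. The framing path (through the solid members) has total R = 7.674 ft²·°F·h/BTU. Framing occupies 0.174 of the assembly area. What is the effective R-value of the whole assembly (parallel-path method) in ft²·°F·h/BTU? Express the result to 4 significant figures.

20.25 ft²·°F·h/BTU

U_eff = 0.826/30.94 + 0.174/7.674 = 0.026697 + 0.022674 = 0.049371
R_eff = 1/U_eff = 20.255 ft²·°F·h/BTU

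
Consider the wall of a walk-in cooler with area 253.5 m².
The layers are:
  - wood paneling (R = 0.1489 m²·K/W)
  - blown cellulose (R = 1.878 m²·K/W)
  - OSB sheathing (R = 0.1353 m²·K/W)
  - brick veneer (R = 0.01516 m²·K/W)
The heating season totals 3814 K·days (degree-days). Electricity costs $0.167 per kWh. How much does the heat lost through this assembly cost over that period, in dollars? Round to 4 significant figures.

1780 dollars

R_total = 0.1489 + 1.878 + 0.1353 + 0.01516 = 2.1774 m²·K/W
E = A × HDD × 24 / R / 1000 = 253.5 × 3814 × 24 / 2.1774 / 1000 = 10657 kWh
Cost = 10657 × 0.167 = $1779.7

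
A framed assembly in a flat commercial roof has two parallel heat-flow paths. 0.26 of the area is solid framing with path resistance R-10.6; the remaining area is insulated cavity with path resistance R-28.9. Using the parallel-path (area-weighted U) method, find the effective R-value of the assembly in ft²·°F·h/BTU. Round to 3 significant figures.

U_eff = 0.74/28.9 + 0.26/10.6 = 0.02561 + 0.02453 = 0.05013
R_eff = 1/U_eff = 19.95 ft²·°F·h/BTU

19.9 ft²·°F·h/BTU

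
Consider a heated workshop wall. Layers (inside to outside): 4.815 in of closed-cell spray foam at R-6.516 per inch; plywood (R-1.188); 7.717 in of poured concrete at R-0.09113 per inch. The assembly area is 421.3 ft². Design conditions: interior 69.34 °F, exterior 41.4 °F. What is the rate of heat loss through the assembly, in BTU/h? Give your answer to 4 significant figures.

353.9 BTU/h

4.815 × 6.516 = 31.375
7.717 × 0.09113 = 0.70325
R_total = 31.375 + 1.188 + 0.70325 = 33.266 ft²·°F·h/BTU
Q = A·ΔT/R = 421.3 × (69.34 − 41.4) / 33.266 = 353.85 BTU/h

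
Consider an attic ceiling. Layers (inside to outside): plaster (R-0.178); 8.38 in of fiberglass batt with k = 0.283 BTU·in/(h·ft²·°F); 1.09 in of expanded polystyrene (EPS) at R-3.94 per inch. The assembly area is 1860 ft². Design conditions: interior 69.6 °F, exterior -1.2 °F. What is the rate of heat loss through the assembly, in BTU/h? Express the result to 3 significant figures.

8.38/0.283 = 29.61
1.09 × 3.94 = 4.295
R_total = 0.178 + 29.61 + 4.295 = 34.08 ft²·°F·h/BTU
Q = A·ΔT/R = 1860 × (69.6 − (-1.2)) / 34.08 = 3864 BTU/h

3860 BTU/h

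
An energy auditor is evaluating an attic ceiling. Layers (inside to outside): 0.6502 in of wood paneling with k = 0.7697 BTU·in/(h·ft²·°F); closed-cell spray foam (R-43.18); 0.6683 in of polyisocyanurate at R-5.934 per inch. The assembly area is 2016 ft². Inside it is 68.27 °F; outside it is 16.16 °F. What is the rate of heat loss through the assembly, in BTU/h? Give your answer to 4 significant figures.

2189 BTU/h

0.6502/0.7697 = 0.84474
0.6683 × 5.934 = 3.9657
R_total = 0.84474 + 43.18 + 3.9657 = 47.99 ft²·°F·h/BTU
Q = A·ΔT/R = 2016 × (68.27 − 16.16) / 47.99 = 2189.1 BTU/h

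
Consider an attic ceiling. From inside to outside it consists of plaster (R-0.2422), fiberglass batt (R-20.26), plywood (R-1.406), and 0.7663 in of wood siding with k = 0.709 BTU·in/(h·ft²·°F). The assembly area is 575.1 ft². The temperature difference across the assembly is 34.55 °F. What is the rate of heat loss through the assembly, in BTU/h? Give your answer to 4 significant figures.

0.7663/0.709 = 1.0808
R_total = 0.2422 + 20.26 + 1.406 + 1.0808 = 22.989 ft²·°F·h/BTU
Q = A·ΔT/R = 575.1 × 34.55 / 22.989 = 864.31 BTU/h

864.3 BTU/h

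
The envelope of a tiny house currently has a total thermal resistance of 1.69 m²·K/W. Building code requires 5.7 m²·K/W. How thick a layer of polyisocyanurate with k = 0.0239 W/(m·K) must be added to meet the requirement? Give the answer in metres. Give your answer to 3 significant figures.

0.0958 m

ΔR = 5.7 − 1.69 = 4.01 m²·K/W
L = ΔR × k = 4.01 × 0.0239 = 0.09584 m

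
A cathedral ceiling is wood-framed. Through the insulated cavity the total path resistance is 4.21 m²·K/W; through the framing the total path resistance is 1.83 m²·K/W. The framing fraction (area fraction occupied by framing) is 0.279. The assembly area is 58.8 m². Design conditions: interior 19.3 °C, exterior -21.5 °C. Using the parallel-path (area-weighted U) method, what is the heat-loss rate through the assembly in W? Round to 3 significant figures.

777 W

U_eff = 0.721/4.21 + 0.279/1.83 = 0.1713 + 0.1525 = 0.3237
R_eff = 1/U_eff = 3.089 m²·K/W
Q = 58.8 × (19.3 − (-21.5)) / 3.089 = 776.6 W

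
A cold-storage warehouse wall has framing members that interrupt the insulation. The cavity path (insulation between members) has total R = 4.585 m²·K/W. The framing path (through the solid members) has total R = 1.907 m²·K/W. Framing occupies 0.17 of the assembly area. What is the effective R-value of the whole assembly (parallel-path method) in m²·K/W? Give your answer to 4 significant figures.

U_eff = 0.83/4.585 + 0.17/1.907 = 0.18103 + 0.089145 = 0.27017
R_eff = 1/U_eff = 3.7014 m²·K/W

3.701 m²·K/W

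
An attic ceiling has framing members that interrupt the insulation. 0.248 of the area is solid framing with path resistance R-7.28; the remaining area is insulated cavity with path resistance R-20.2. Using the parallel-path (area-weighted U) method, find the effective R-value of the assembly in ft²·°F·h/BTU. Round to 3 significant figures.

14.0 ft²·°F·h/BTU

U_eff = 0.752/20.2 + 0.248/7.28 = 0.03723 + 0.03407 = 0.07129
R_eff = 1/U_eff = 14.03 ft²·°F·h/BTU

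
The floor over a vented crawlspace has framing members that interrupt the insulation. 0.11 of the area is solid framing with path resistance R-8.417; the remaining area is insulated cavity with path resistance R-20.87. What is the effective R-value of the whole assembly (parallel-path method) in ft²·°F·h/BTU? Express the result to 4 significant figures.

U_eff = 0.89/20.87 + 0.11/8.417 = 0.042645 + 0.013069 = 0.055714
R_eff = 1/U_eff = 17.949 ft²·°F·h/BTU

17.95 ft²·°F·h/BTU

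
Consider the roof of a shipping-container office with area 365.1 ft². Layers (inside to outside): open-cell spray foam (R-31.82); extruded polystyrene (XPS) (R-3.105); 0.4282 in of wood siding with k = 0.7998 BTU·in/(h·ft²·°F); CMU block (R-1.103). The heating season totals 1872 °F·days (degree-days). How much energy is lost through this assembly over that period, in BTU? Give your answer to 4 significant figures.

0.4282/0.7998 = 0.53538
R_total = 31.82 + 3.105 + 0.53538 + 1.103 = 36.563 ft²·°F·h/BTU
E = A × HDD × 24 / R = 365.1 × 1872 × 24 / 36.563 = 448620 BTU

448600 BTU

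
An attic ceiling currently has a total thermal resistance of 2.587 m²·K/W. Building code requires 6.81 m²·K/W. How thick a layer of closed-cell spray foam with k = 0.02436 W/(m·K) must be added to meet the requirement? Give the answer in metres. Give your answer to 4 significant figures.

0.1029 m

ΔR = 6.81 − 2.587 = 4.223 m²·K/W
L = ΔR × k = 4.223 × 0.02436 = 0.10287 m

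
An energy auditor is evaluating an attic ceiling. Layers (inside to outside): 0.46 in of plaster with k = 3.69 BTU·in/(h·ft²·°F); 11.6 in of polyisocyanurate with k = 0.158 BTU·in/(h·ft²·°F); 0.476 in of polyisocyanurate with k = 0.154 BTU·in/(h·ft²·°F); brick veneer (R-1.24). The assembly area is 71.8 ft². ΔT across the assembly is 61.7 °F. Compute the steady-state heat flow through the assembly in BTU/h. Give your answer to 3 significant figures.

0.46/3.69 = 0.1247
11.6/0.158 = 73.42
0.476/0.154 = 3.091
R_total = 0.1247 + 73.42 + 3.091 + 1.24 = 77.87 ft²·°F·h/BTU
Q = A·ΔT/R = 71.8 × 61.7 / 77.87 = 56.89 BTU/h

56.9 BTU/h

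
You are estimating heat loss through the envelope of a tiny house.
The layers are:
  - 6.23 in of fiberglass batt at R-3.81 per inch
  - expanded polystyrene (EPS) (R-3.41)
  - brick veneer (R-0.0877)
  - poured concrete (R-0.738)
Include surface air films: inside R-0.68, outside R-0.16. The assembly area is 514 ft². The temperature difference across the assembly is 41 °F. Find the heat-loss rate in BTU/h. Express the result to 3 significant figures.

731 BTU/h

6.23 × 3.81 = 23.74
R_total = 0.68 + 23.74 + 3.41 + 0.0877 + 0.738 + 0.16 = 28.81 ft²·°F·h/BTU
Q = A·ΔT/R = 514 × 41 / 28.81 = 731.4 BTU/h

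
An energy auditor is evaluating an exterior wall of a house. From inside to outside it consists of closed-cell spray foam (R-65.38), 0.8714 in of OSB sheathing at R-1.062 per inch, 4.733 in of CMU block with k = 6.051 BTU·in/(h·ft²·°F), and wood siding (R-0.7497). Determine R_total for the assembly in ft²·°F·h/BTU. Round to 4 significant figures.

0.8714 × 1.062 = 0.92543
4.733/6.051 = 0.78218
R_total = 65.38 + 0.92543 + 0.78218 + 0.7497 = 67.837 ft²·°F·h/BTU

67.84 ft²·°F·h/BTU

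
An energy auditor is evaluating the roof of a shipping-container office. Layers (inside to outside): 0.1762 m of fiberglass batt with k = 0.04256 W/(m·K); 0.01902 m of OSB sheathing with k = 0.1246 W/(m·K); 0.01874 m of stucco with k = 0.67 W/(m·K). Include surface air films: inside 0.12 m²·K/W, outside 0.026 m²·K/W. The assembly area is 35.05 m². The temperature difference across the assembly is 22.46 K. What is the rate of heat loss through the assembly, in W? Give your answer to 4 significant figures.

176.2 W

0.1762/0.04256 = 4.14
0.01902/0.1246 = 0.15265
0.01874/0.67 = 0.02797
R_total = 0.12 + 4.14 + 0.15265 + 0.02797 + 0.026 = 4.4667 m²·K/W
Q = A·ΔT/R = 35.05 × 22.46 / 4.4667 = 176.24 W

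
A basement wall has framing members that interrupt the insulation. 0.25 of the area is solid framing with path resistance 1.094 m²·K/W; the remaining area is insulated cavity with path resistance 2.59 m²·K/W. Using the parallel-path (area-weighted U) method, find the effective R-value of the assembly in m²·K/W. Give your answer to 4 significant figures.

U_eff = 0.75/2.59 + 0.25/1.094 = 0.28958 + 0.22852 = 0.51809
R_eff = 1/U_eff = 1.9301 m²·K/W

1.930 m²·K/W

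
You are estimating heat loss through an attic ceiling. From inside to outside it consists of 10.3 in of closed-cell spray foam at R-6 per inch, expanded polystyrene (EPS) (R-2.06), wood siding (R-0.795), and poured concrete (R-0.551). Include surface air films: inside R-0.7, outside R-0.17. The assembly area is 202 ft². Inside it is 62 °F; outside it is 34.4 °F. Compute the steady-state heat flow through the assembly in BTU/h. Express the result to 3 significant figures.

10.3 × 6 = 61.8
R_total = 0.7 + 61.8 + 2.06 + 0.795 + 0.551 + 0.17 = 66.08 ft²·°F·h/BTU
Q = A·ΔT/R = 202 × (62 − 34.4) / 66.08 = 84.38 BTU/h

84.4 BTU/h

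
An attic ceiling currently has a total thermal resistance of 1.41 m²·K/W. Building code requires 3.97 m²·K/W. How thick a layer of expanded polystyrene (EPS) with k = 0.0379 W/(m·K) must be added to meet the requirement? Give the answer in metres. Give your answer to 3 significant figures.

ΔR = 3.97 − 1.41 = 2.56 m²·K/W
L = ΔR × k = 2.56 × 0.0379 = 0.09702 m

0.0970 m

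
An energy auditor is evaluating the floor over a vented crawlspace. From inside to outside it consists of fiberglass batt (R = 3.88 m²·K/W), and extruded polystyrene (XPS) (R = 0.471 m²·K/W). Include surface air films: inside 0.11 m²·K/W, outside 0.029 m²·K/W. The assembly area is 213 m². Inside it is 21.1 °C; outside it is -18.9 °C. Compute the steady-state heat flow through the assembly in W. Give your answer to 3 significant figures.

1900 W

R_total = 0.11 + 3.88 + 0.471 + 0.029 = 4.49 m²·K/W
Q = A·ΔT/R = 213 × (21.1 − (-18.9)) / 4.49 = 1898 W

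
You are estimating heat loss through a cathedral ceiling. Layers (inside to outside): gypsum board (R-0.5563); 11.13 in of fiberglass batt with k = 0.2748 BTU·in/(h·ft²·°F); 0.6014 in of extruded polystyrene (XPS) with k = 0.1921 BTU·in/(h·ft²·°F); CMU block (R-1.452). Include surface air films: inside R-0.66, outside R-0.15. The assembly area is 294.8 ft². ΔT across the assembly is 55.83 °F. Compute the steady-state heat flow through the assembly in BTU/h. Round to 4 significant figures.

354.3 BTU/h

11.13/0.2748 = 40.502
0.6014/0.1921 = 3.1307
R_total = 0.66 + 0.5563 + 40.502 + 3.1307 + 1.452 + 0.15 = 46.451 ft²·°F·h/BTU
Q = A·ΔT/R = 294.8 × 55.83 / 46.451 = 354.32 BTU/h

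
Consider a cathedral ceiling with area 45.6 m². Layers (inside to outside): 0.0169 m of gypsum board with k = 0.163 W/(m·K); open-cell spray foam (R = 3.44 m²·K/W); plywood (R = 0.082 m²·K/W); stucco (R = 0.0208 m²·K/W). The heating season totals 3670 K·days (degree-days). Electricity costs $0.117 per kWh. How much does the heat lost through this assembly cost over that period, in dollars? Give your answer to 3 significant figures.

129 dollars

0.0169/0.163 = 0.1037
R_total = 0.1037 + 3.44 + 0.082 + 0.0208 = 3.646 m²·K/W
E = A × HDD × 24 / R / 1000 = 45.6 × 3670 × 24 / 3.646 / 1000 = 1101 kWh
Cost = 1101 × 0.117 = $128.9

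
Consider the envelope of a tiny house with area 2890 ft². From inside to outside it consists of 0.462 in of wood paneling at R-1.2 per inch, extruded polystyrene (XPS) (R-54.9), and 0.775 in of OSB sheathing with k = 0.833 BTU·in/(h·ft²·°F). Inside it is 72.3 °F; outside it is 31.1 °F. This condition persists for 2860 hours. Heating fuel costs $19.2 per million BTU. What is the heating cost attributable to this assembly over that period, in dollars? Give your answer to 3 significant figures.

0.462 × 1.2 = 0.5544
0.775/0.833 = 0.9304
R_total = 0.5544 + 54.9 + 0.9304 = 56.38 ft²·°F·h/BTU
Q = 2890 × (72.3 − 31.1) / 56.38 = 2112 BTU/h
E = 2112 × 2860 = 6039000 BTU
Cost = 6039000/10⁶ × 19.2 = $116

116 dollars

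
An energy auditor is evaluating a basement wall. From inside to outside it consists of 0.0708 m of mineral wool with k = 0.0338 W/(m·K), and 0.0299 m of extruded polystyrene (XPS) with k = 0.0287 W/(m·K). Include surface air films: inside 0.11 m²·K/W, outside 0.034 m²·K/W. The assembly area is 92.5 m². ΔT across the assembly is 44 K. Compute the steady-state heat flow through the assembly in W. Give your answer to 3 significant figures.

1240 W

0.0708/0.0338 = 2.095
0.0299/0.0287 = 1.042
R_total = 0.11 + 2.095 + 1.042 + 0.034 = 3.28 m²·K/W
Q = A·ΔT/R = 92.5 × 44 / 3.28 = 1241 W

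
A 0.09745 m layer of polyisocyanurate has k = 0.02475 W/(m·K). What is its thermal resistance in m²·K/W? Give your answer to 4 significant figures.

R = L/k = 0.09745/0.02475 = 3.9374 m²·K/W

3.937 m²·K/W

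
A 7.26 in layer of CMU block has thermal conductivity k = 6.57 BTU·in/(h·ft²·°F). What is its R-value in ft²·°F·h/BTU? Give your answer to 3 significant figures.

1.11 ft²·°F·h/BTU

R = L/k = 7.26/6.57 = 1.105 ft²·°F·h/BTU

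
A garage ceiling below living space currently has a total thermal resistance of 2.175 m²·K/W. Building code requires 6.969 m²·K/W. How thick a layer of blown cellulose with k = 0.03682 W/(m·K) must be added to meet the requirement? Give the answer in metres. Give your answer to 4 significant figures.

ΔR = 6.969 − 2.175 = 4.794 m²·K/W
L = ΔR × k = 4.794 × 0.03682 = 0.17652 m

0.1765 m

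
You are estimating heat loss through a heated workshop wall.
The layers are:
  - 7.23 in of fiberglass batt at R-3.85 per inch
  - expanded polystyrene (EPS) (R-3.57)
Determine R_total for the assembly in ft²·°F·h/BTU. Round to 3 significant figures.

7.23 × 3.85 = 27.84
R_total = 27.84 + 3.57 = 31.41 ft²·°F·h/BTU

31.4 ft²·°F·h/BTU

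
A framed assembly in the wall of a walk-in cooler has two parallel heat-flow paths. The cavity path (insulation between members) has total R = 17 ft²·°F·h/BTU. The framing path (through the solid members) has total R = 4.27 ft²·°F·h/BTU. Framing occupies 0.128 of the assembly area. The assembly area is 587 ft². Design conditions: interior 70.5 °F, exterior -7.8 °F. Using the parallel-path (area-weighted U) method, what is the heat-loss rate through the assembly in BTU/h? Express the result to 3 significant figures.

3740 BTU/h

U_eff = 0.872/17 + 0.128/4.27 = 0.05129 + 0.02998 = 0.08127
R_eff = 1/U_eff = 12.3 ft²·°F·h/BTU
Q = 587 × (70.5 − (-7.8)) / 12.3 = 3735 BTU/h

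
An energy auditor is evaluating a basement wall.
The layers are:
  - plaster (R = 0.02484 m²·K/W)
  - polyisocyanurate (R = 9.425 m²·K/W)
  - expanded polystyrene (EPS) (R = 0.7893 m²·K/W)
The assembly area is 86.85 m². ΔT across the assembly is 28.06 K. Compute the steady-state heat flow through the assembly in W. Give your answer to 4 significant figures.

238.0 W

R_total = 0.02484 + 9.425 + 0.7893 = 10.239 m²·K/W
Q = A·ΔT/R = 86.85 × 28.06 / 10.239 = 238.01 W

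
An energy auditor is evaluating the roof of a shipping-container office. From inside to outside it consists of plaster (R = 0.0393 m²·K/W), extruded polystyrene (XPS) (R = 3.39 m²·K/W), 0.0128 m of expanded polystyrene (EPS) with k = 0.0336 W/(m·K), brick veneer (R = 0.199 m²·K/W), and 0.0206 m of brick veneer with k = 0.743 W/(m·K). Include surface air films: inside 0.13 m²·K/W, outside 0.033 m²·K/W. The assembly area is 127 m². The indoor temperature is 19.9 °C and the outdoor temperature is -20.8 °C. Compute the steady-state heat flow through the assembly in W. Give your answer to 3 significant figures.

0.0128/0.0336 = 0.381
0.0206/0.743 = 0.02773
R_total = 0.13 + 0.0393 + 3.39 + 0.381 + 0.199 + 0.02773 + 0.033 = 4.2 m²·K/W
Q = A·ΔT/R = 127 × (19.9 − (-20.8)) / 4.2 = 1231 W

1230 W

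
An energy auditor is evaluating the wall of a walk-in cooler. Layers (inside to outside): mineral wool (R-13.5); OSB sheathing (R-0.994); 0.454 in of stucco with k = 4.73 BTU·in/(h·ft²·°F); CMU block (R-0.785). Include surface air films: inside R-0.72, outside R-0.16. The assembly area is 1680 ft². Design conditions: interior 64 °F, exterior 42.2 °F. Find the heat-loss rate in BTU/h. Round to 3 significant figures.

2250 BTU/h

0.454/4.73 = 0.09598
R_total = 0.72 + 13.5 + 0.994 + 0.09598 + 0.785 + 0.16 = 16.25 ft²·°F·h/BTU
Q = A·ΔT/R = 1680 × (64 − 42.2) / 16.25 = 2253 BTU/h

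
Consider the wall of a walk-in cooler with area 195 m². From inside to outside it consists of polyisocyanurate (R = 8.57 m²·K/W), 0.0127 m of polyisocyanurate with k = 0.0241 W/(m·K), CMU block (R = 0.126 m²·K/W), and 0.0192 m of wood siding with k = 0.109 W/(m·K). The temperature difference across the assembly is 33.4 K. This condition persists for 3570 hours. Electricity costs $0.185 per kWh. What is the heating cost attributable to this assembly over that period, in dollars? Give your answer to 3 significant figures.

0.0127/0.0241 = 0.527
0.0192/0.109 = 0.1761
R_total = 8.57 + 0.527 + 0.126 + 0.1761 = 9.399 m²·K/W
Q = 195 × 33.4 / 9.399 = 692.9 W
E = 692.9 W × 3570 h / 1000 = 2474 kWh
Cost = 2474 × 0.185 = $457.7

458 dollars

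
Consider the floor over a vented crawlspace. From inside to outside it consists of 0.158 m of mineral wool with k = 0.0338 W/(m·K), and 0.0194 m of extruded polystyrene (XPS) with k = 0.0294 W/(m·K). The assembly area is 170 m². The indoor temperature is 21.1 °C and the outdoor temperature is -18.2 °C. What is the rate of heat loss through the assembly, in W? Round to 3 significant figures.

0.158/0.0338 = 4.675
0.0194/0.0294 = 0.6599
R_total = 4.675 + 0.6599 = 5.334 m²·K/W
Q = A·ΔT/R = 170 × (21.1 − (-18.2)) / 5.334 = 1252 W

1250 W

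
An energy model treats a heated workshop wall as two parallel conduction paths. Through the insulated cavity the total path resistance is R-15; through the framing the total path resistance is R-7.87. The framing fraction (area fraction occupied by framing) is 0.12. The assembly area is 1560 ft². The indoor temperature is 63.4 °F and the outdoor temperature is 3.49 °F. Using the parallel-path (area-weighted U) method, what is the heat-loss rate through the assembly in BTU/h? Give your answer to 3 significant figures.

U_eff = 0.88/15 + 0.12/7.87 = 0.05867 + 0.01525 = 0.07391
R_eff = 1/U_eff = 13.53 ft²·°F·h/BTU
Q = 1560 × (63.4 − 3.49) / 13.53 = 6908 BTU/h

6910 BTU/h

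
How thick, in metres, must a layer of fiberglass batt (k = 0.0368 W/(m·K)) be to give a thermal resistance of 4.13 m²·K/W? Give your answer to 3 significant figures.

0.152 m

L = R·k = 4.13 × 0.0368 = 0.152 m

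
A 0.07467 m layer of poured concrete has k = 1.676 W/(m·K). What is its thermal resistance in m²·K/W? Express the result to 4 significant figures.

0.04455 m²·K/W

R = L/k = 0.07467/1.676 = 0.044553 m²·K/W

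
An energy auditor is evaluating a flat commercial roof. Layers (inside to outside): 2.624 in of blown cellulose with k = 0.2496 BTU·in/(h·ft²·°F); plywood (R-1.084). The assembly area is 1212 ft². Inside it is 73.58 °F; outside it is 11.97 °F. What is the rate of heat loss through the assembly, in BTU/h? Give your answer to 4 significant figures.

6439 BTU/h

2.624/0.2496 = 10.513
R_total = 10.513 + 1.084 = 11.597 ft²·°F·h/BTU
Q = A·ΔT/R = 1212 × (73.58 − 11.97) / 11.597 = 6438.9 BTU/h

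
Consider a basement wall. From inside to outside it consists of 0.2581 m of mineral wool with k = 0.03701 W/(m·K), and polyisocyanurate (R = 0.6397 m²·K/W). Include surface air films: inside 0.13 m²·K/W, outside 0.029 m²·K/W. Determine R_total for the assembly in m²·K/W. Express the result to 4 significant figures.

7.772 m²·K/W

0.2581/0.03701 = 6.9738
R_total = 0.13 + 6.9738 + 0.6397 + 0.029 = 7.7725 m²·K/W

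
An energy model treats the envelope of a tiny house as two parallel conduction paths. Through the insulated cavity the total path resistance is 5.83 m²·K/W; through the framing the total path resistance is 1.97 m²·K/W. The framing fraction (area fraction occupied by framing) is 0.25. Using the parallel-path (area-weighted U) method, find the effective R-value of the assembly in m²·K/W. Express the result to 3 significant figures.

U_eff = 0.75/5.83 + 0.25/1.97 = 0.1286 + 0.1269 = 0.2555
R_eff = 1/U_eff = 3.913 m²·K/W

3.91 m²·K/W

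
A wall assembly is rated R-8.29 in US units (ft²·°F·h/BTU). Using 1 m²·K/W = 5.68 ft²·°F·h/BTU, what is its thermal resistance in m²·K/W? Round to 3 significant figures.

1.46 m²·K/W

R_SI = 8.29/5.68 = 1.46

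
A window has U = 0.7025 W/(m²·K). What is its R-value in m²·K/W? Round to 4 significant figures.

R = 1/U = 1/0.7025 = 1.4235

1.423 m²·K/W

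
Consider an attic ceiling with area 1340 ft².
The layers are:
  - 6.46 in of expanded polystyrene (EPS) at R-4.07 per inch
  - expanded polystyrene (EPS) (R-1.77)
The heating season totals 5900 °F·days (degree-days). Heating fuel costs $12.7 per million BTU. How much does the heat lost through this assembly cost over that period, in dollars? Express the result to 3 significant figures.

85.9 dollars

6.46 × 4.07 = 26.29
R_total = 26.29 + 1.77 = 28.06 ft²·°F·h/BTU
E = A × HDD × 24 / R = 1340 × 5900 × 24 / 28.06 = 6762000 BTU
Cost = 6762000/10⁶ × 12.7 = $85.87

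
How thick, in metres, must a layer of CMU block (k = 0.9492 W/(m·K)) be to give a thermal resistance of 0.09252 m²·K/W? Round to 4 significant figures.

0.08782 m

L = R·k = 0.09252 × 0.9492 = 0.08782 m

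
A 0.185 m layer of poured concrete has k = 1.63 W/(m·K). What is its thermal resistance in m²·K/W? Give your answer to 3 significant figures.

0.113 m²·K/W

R = L/k = 0.185/1.63 = 0.1135 m²·K/W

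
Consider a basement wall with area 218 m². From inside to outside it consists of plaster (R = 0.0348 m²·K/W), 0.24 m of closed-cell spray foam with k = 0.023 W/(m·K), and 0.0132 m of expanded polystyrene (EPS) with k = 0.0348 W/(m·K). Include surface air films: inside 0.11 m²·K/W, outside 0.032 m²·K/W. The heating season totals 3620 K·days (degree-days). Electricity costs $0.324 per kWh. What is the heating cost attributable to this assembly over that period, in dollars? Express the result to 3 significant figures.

558 dollars

0.24/0.023 = 10.43
0.0132/0.0348 = 0.3793
R_total = 0.11 + 0.0348 + 10.43 + 0.3793 + 0.032 = 10.99 m²·K/W
E = A × HDD × 24 / R / 1000 = 218 × 3620 × 24 / 10.99 / 1000 = 1723 kWh
Cost = 1723 × 0.324 = $558.3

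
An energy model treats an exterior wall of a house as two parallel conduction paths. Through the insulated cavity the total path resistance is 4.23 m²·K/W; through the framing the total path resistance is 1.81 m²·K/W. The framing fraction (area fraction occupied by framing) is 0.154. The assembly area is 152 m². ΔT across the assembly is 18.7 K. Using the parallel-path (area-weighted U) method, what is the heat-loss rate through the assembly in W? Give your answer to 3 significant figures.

810 W

U_eff = 0.846/4.23 + 0.154/1.81 = 0.2 + 0.08508 = 0.2851
R_eff = 1/U_eff = 3.508 m²·K/W
Q = 152 × 18.7 / 3.508 = 810.3 W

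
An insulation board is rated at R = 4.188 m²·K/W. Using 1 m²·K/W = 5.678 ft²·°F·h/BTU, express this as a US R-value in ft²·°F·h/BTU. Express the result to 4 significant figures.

23.78 ft²·°F·h/BTU

R_US = 4.188 × 5.678 = 23.779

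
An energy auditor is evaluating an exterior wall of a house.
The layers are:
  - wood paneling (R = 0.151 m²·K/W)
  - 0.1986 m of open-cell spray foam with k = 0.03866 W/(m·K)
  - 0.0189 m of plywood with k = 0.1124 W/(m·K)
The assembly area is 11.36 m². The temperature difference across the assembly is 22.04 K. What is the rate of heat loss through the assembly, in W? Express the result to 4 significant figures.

0.1986/0.03866 = 5.1371
0.0189/0.1124 = 0.16815
R_total = 0.151 + 5.1371 + 0.16815 = 5.4562 m²·K/W
Q = A·ΔT/R = 11.36 × 22.04 / 5.4562 = 45.888 W

45.89 W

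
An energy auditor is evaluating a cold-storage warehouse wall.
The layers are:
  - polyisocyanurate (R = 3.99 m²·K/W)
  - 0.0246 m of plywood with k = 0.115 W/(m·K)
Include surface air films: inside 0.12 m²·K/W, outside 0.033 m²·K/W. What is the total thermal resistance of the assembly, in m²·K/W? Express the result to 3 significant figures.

0.0246/0.115 = 0.2139
R_total = 0.12 + 3.99 + 0.2139 + 0.033 = 4.357 m²·K/W

4.36 m²·K/W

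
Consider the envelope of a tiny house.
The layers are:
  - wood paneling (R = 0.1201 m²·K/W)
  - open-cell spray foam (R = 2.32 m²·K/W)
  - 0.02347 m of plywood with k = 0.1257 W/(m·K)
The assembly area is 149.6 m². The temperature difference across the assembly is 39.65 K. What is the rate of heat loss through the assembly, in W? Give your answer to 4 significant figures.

0.02347/0.1257 = 0.18671
R_total = 0.1201 + 2.32 + 0.18671 = 2.6268 m²·K/W
Q = A·ΔT/R = 149.6 × 39.65 / 2.6268 = 2258.1 W

2258 W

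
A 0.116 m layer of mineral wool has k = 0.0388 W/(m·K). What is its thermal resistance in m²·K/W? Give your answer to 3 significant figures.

2.99 m²·K/W

R = L/k = 0.116/0.0388 = 2.99 m²·K/W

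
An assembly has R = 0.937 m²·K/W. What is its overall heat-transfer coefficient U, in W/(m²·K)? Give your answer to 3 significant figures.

1.07 W/(m²·K)

U = 1/R = 1/0.937 = 1.067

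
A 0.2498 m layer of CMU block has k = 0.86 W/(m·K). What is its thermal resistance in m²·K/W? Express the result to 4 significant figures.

R = L/k = 0.2498/0.86 = 0.29047 m²·K/W

0.2905 m²·K/W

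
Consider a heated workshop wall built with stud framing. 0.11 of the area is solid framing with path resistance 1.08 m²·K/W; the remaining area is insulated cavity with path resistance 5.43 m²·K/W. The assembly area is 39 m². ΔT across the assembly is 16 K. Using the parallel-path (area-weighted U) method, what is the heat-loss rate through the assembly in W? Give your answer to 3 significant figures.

166 W

U_eff = 0.89/5.43 + 0.11/1.08 = 0.1639 + 0.1019 = 0.2658
R_eff = 1/U_eff = 3.763 m²·K/W
Q = 39 × 16 / 3.763 = 165.8 W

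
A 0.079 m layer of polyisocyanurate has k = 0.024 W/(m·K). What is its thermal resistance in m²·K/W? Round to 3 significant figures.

3.29 m²·K/W

R = L/k = 0.079/0.024 = 3.292 m²·K/W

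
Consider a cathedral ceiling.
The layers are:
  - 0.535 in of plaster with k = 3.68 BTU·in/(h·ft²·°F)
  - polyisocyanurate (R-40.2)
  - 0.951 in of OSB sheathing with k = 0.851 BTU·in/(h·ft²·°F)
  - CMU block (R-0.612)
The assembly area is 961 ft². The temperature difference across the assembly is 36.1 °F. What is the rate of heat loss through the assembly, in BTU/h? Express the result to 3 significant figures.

0.535/3.68 = 0.1454
0.951/0.851 = 1.118
R_total = 0.1454 + 40.2 + 1.118 + 0.612 = 42.07 ft²·°F·h/BTU
Q = A·ΔT/R = 961 × 36.1 / 42.07 = 824.5 BTU/h

825 BTU/h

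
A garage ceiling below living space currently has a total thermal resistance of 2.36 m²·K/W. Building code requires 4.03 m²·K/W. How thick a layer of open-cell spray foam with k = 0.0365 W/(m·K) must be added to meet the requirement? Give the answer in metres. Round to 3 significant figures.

ΔR = 4.03 − 2.36 = 1.67 m²·K/W
L = ΔR × k = 1.67 × 0.0365 = 0.06096 m

0.0610 m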